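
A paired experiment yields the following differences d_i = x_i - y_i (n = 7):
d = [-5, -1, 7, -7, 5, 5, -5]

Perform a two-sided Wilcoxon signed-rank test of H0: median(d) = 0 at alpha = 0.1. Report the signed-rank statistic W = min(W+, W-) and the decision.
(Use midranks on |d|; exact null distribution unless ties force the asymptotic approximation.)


Step 1: Drop any zero differences (none here) and take |d_i|.
|d| = [5, 1, 7, 7, 5, 5, 5]
Step 2: Midrank |d_i| (ties get averaged ranks).
ranks: |5|->3.5, |1|->1, |7|->6.5, |7|->6.5, |5|->3.5, |5|->3.5, |5|->3.5
Step 3: Attach original signs; sum ranks with positive sign and with negative sign.
W+ = 6.5 + 3.5 + 3.5 = 13.5
W- = 3.5 + 1 + 6.5 + 3.5 = 14.5
(Check: W+ + W- = 28 should equal n(n+1)/2 = 28.)
Step 4: Test statistic W = min(W+, W-) = 13.5.
Step 5: Ties in |d|, so use the tie-corrected normal approximation.
        E[W] = n(n+1)/4 = 7*8/4 = 14.
        Tie groups: |d|=5 (t=4), |d|=7 (t=2); sum(t^3 - t) = 66.
        Var[W] = n(n+1)(2n+1)/24 - sum(t^3-t)/48 = 840/24 - 66/48 = 33.625.
        z = (W - E[W]) / sqrt(Var[W]) = (13.5 - 14) / 5.7987 = -0.0862.
        Two-sided p = 2*Phi(z) = 0.931287.
Step 6: alpha = 0.1. fail to reject H0.

W+ = 13.5, W- = 14.5, W = min = 13.5, p = 0.931287, fail to reject H0.


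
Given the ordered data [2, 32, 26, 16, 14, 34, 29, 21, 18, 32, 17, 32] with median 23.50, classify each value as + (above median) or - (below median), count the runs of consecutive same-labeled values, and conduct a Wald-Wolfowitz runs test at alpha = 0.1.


Step 1: Compute median = 23.50; label A = above, B = below.
Labels in order: BAABBAABBABA  (n_A = 6, n_B = 6)
Step 2: Count runs R = 8.
Step 3: Under H0 (random ordering), E[R] = 2*n_A*n_B/(n_A+n_B) + 1 = 2*6*6/12 + 1 = 7.0000.
        Var[R] = 2*n_A*n_B*(2*n_A*n_B - n_A - n_B) / ((n_A+n_B)^2 * (n_A+n_B-1)) = 4320/1584 = 2.7273.
        SD[R] = 1.6514.
Step 4: Continuity-corrected z = (R - 0.5 - E[R]) / SD[R] = (8 - 0.5 - 7.0000) / 1.6514 = 0.3028.
Step 5: Two-sided p-value via normal approximation = 2*(1 - Phi(|z|)) = 0.762069.
Step 6: alpha = 0.1. fail to reject H0.

R = 8, z = 0.3028, p = 0.762069, fail to reject H0.


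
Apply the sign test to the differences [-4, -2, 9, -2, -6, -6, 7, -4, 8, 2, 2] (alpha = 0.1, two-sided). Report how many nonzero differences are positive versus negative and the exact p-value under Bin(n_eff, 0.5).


Step 1: Discard zero differences. Original n = 11; n_eff = number of nonzero differences = 11.
Nonzero differences (with sign): -4, -2, +9, -2, -6, -6, +7, -4, +8, +2, +2
Step 2: Count signs: positive = 5, negative = 6.
Step 3: Under H0: P(positive) = 0.5, so the number of positives S ~ Bin(11, 0.5).
Step 4: Two-sided exact p-value = sum of Bin(11,0.5) probabilities at or below the observed probability = 1.000000.
Step 5: alpha = 0.1. fail to reject H0.

n_eff = 11, pos = 5, neg = 6, p = 1.000000, fail to reject H0.


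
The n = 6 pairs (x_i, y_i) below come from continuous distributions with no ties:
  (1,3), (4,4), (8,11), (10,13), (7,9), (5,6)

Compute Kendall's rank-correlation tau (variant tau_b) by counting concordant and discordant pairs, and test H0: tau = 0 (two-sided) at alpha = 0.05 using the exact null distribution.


Step 1: Enumerate the 15 unordered pairs (i,j) with i<j and classify each by sign(x_j-x_i) * sign(y_j-y_i).
  (1,2):dx=+3,dy=+1->C; (1,3):dx=+7,dy=+8->C; (1,4):dx=+9,dy=+10->C; (1,5):dx=+6,dy=+6->C
  (1,6):dx=+4,dy=+3->C; (2,3):dx=+4,dy=+7->C; (2,4):dx=+6,dy=+9->C; (2,5):dx=+3,dy=+5->C
  (2,6):dx=+1,dy=+2->C; (3,4):dx=+2,dy=+2->C; (3,5):dx=-1,dy=-2->C; (3,6):dx=-3,dy=-5->C
  (4,5):dx=-3,dy=-4->C; (4,6):dx=-5,dy=-7->C; (5,6):dx=-2,dy=-3->C
Step 2: C = 15, D = 0, total pairs = 15.
Step 3: tau = (C - D)/(n(n-1)/2) = (15 - 0)/15 = 1.000000.
Step 4: Exact two-sided p-value (enumerate n! = 720 permutations of y under H0): p = 0.002778.
Step 5: alpha = 0.05. reject H0.

tau_b = 1.0000 (C=15, D=0), p = 0.002778, reject H0.


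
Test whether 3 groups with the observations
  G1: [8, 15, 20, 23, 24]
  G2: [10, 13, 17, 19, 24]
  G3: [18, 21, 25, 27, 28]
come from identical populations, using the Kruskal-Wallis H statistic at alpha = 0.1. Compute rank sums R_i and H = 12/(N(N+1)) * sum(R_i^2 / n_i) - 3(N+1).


Step 1: Combine all N = 15 observations and assign midranks.
sorted (value, group, rank): (8,G1,1), (10,G2,2), (13,G2,3), (15,G1,4), (17,G2,5), (18,G3,6), (19,G2,7), (20,G1,8), (21,G3,9), (23,G1,10), (24,G1,11.5), (24,G2,11.5), (25,G3,13), (27,G3,14), (28,G3,15)
Step 2: Sum ranks within each group.
R_1 = 34.5 (n_1 = 5)
R_2 = 28.5 (n_2 = 5)
R_3 = 57 (n_3 = 5)
Step 3: H = 12/(N(N+1)) * sum(R_i^2/n_i) - 3(N+1)
     = 12/(15*16) * (34.5^2/5 + 28.5^2/5 + 57^2/5) - 3*16
     = 0.050000 * 1050.3 - 48
     = 4.515000.
Step 4: Ties present; correction factor C = 1 - 6/(15^3 - 15) = 0.998214. Corrected H = 4.515000 / 0.998214 = 4.523077.
Step 5: Under H0, H ~ chi^2(2); p-value = 0.104190.
Step 6: alpha = 0.1. fail to reject H0.

H = 4.5231, df = 2, p = 0.104190, fail to reject H0.


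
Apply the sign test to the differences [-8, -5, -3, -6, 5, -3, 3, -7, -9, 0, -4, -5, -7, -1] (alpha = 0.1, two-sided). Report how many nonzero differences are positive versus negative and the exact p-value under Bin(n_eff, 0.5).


Step 1: Discard zero differences. Original n = 14; n_eff = number of nonzero differences = 13.
Nonzero differences (with sign): -8, -5, -3, -6, +5, -3, +3, -7, -9, -4, -5, -7, -1
Step 2: Count signs: positive = 2, negative = 11.
Step 3: Under H0: P(positive) = 0.5, so the number of positives S ~ Bin(13, 0.5).
Step 4: Two-sided exact p-value = sum of Bin(13,0.5) probabilities at or below the observed probability = 0.022461.
Step 5: alpha = 0.1. reject H0.

n_eff = 13, pos = 2, neg = 11, p = 0.022461, reject H0.


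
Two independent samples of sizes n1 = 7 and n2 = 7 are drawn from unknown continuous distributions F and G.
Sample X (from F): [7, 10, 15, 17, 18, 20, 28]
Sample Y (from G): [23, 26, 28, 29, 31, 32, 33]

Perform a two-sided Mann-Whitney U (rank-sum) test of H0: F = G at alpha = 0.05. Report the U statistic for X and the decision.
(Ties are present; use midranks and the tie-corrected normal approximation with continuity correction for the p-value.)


Step 1: Combine and sort all 14 observations; assign midranks.
sorted (value, group): (7,X), (10,X), (15,X), (17,X), (18,X), (20,X), (23,Y), (26,Y), (28,X), (28,Y), (29,Y), (31,Y), (32,Y), (33,Y)
ranks: 7->1, 10->2, 15->3, 17->4, 18->5, 20->6, 23->7, 26->8, 28->9.5, 28->9.5, 29->11, 31->12, 32->13, 33->14
Step 2: Rank sum for X: R1 = 1 + 2 + 3 + 4 + 5 + 6 + 9.5 = 30.5.
Step 3: U_X = R1 - n1(n1+1)/2 = 30.5 - 7*8/2 = 30.5 - 28 = 2.5.
       U_Y = n1*n2 - U_X = 49 - 2.5 = 46.5.
Step 4: Ties are present, so use the tie-corrected normal approximation (with continuity correction) for the p-value.
Step 5: p-value = 0.005956; compare to alpha = 0.05. reject H0.

U_X = 2.5, p = 0.005956, reject H0 at alpha = 0.05.


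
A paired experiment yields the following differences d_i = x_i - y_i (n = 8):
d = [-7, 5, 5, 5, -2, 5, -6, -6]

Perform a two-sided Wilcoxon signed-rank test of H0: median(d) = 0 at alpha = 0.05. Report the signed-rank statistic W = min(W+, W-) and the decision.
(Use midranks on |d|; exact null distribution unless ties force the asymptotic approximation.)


Step 1: Drop any zero differences (none here) and take |d_i|.
|d| = [7, 5, 5, 5, 2, 5, 6, 6]
Step 2: Midrank |d_i| (ties get averaged ranks).
ranks: |7|->8, |5|->3.5, |5|->3.5, |5|->3.5, |2|->1, |5|->3.5, |6|->6.5, |6|->6.5
Step 3: Attach original signs; sum ranks with positive sign and with negative sign.
W+ = 3.5 + 3.5 + 3.5 + 3.5 = 14
W- = 8 + 1 + 6.5 + 6.5 = 22
(Check: W+ + W- = 36 should equal n(n+1)/2 = 36.)
Step 4: Test statistic W = min(W+, W-) = 14.
Step 5: Ties in |d|, so use the tie-corrected normal approximation.
        E[W] = n(n+1)/4 = 8*9/4 = 18.
        Tie groups: |d|=5 (t=4), |d|=6 (t=2); sum(t^3 - t) = 66.
        Var[W] = n(n+1)(2n+1)/24 - sum(t^3-t)/48 = 1224/24 - 66/48 = 49.625.
        z = (W - E[W]) / sqrt(Var[W]) = (14 - 18) / 7.0445 = -0.5678.
        Two-sided p = 2*Phi(z) = 0.570158.
Step 6: alpha = 0.05. fail to reject H0.

W+ = 14, W- = 22, W = min = 14, p = 0.570158, fail to reject H0.


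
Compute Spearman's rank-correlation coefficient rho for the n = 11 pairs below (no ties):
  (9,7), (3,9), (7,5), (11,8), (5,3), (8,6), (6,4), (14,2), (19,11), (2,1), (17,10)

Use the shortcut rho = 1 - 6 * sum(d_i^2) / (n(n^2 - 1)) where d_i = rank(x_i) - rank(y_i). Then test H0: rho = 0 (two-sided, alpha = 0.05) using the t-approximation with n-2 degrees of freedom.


Step 1: Rank x and y separately (midranks; no ties here).
rank(x): 9->7, 3->2, 7->5, 11->8, 5->3, 8->6, 6->4, 14->9, 19->11, 2->1, 17->10
rank(y): 7->7, 9->9, 5->5, 8->8, 3->3, 6->6, 4->4, 2->2, 11->11, 1->1, 10->10
Step 2: d_i = R_x(i) - R_y(i); compute d_i^2.
  (7-7)^2=0, (2-9)^2=49, (5-5)^2=0, (8-8)^2=0, (3-3)^2=0, (6-6)^2=0, (4-4)^2=0, (9-2)^2=49, (11-11)^2=0, (1-1)^2=0, (10-10)^2=0
sum(d^2) = 98.
Step 3: rho = 1 - 6*98 / (11*(11^2 - 1)) = 1 - 588/1320 = 0.554545.
Step 4: Under H0, t = rho * sqrt((n-2)/(1-rho^2)) = 1.9992 ~ t(9).
Step 5: Two-sided p-value from the t-distribution with 9 df = 0.076652.
Step 6: alpha = 0.05. fail to reject H0.

rho = 0.5545, p = 0.076652, fail to reject H0 at alpha = 0.05.


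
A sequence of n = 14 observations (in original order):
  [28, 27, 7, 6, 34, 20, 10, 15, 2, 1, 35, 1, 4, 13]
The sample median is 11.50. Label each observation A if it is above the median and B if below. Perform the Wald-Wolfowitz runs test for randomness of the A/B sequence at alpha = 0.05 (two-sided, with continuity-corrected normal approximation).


Step 1: Compute median = 11.50; label A = above, B = below.
Labels in order: AABBAABABBABBA  (n_A = 7, n_B = 7)
Step 2: Count runs R = 9.
Step 3: Under H0 (random ordering), E[R] = 2*n_A*n_B/(n_A+n_B) + 1 = 2*7*7/14 + 1 = 8.0000.
        Var[R] = 2*n_A*n_B*(2*n_A*n_B - n_A - n_B) / ((n_A+n_B)^2 * (n_A+n_B-1)) = 8232/2548 = 3.2308.
        SD[R] = 1.7974.
Step 4: Continuity-corrected z = (R - 0.5 - E[R]) / SD[R] = (9 - 0.5 - 8.0000) / 1.7974 = 0.2782.
Step 5: Two-sided p-value via normal approximation = 2*(1 - Phi(|z|)) = 0.780879.
Step 6: alpha = 0.05. fail to reject H0.

R = 9, z = 0.2782, p = 0.780879, fail to reject H0.


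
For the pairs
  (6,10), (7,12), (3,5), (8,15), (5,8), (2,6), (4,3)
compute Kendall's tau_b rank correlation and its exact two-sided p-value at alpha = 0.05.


Step 1: Enumerate the 21 unordered pairs (i,j) with i<j and classify each by sign(x_j-x_i) * sign(y_j-y_i).
  (1,2):dx=+1,dy=+2->C; (1,3):dx=-3,dy=-5->C; (1,4):dx=+2,dy=+5->C; (1,5):dx=-1,dy=-2->C
  (1,6):dx=-4,dy=-4->C; (1,7):dx=-2,dy=-7->C; (2,3):dx=-4,dy=-7->C; (2,4):dx=+1,dy=+3->C
  (2,5):dx=-2,dy=-4->C; (2,6):dx=-5,dy=-6->C; (2,7):dx=-3,dy=-9->C; (3,4):dx=+5,dy=+10->C
  (3,5):dx=+2,dy=+3->C; (3,6):dx=-1,dy=+1->D; (3,7):dx=+1,dy=-2->D; (4,5):dx=-3,dy=-7->C
  (4,6):dx=-6,dy=-9->C; (4,7):dx=-4,dy=-12->C; (5,6):dx=-3,dy=-2->C; (5,7):dx=-1,dy=-5->C
  (6,7):dx=+2,dy=-3->D
Step 2: C = 18, D = 3, total pairs = 21.
Step 3: tau = (C - D)/(n(n-1)/2) = (18 - 3)/21 = 0.714286.
Step 4: Exact two-sided p-value (enumerate n! = 5040 permutations of y under H0): p = 0.030159.
Step 5: alpha = 0.05. reject H0.

tau_b = 0.7143 (C=18, D=3), p = 0.030159, reject H0.


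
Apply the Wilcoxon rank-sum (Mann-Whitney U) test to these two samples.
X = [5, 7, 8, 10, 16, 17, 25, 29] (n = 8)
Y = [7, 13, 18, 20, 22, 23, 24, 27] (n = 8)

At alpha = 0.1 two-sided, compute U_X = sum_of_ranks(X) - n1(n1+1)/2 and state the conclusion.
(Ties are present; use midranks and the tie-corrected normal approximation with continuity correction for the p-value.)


Step 1: Combine and sort all 16 observations; assign midranks.
sorted (value, group): (5,X), (7,X), (7,Y), (8,X), (10,X), (13,Y), (16,X), (17,X), (18,Y), (20,Y), (22,Y), (23,Y), (24,Y), (25,X), (27,Y), (29,X)
ranks: 5->1, 7->2.5, 7->2.5, 8->4, 10->5, 13->6, 16->7, 17->8, 18->9, 20->10, 22->11, 23->12, 24->13, 25->14, 27->15, 29->16
Step 2: Rank sum for X: R1 = 1 + 2.5 + 4 + 5 + 7 + 8 + 14 + 16 = 57.5.
Step 3: U_X = R1 - n1(n1+1)/2 = 57.5 - 8*9/2 = 57.5 - 36 = 21.5.
       U_Y = n1*n2 - U_X = 64 - 21.5 = 42.5.
Step 4: Ties are present, so use the tie-corrected normal approximation (with continuity correction) for the p-value.
Step 5: p-value = 0.293266; compare to alpha = 0.1. fail to reject H0.

U_X = 21.5, p = 0.293266, fail to reject H0 at alpha = 0.1.


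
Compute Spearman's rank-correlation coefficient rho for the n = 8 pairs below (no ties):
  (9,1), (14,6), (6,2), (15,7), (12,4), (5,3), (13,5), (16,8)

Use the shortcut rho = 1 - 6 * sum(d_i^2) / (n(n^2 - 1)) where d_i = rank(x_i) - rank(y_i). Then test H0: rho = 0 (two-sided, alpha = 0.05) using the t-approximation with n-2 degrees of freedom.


Step 1: Rank x and y separately (midranks; no ties here).
rank(x): 9->3, 14->6, 6->2, 15->7, 12->4, 5->1, 13->5, 16->8
rank(y): 1->1, 6->6, 2->2, 7->7, 4->4, 3->3, 5->5, 8->8
Step 2: d_i = R_x(i) - R_y(i); compute d_i^2.
  (3-1)^2=4, (6-6)^2=0, (2-2)^2=0, (7-7)^2=0, (4-4)^2=0, (1-3)^2=4, (5-5)^2=0, (8-8)^2=0
sum(d^2) = 8.
Step 3: rho = 1 - 6*8 / (8*(8^2 - 1)) = 1 - 48/504 = 0.904762.
Step 4: Under H0, t = rho * sqrt((n-2)/(1-rho^2)) = 5.2034 ~ t(6).
Step 5: Two-sided p-value from the t-distribution with 6 df = 0.002008.
Step 6: alpha = 0.05. reject H0.

rho = 0.9048, p = 0.002008, reject H0 at alpha = 0.05.


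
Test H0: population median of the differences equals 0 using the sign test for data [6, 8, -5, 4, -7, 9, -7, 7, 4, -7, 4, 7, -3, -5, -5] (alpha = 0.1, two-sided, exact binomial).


Step 1: Discard zero differences. Original n = 15; n_eff = number of nonzero differences = 15.
Nonzero differences (with sign): +6, +8, -5, +4, -7, +9, -7, +7, +4, -7, +4, +7, -3, -5, -5
Step 2: Count signs: positive = 8, negative = 7.
Step 3: Under H0: P(positive) = 0.5, so the number of positives S ~ Bin(15, 0.5).
Step 4: Two-sided exact p-value = sum of Bin(15,0.5) probabilities at or below the observed probability = 1.000000.
Step 5: alpha = 0.1. fail to reject H0.

n_eff = 15, pos = 8, neg = 7, p = 1.000000, fail to reject H0.


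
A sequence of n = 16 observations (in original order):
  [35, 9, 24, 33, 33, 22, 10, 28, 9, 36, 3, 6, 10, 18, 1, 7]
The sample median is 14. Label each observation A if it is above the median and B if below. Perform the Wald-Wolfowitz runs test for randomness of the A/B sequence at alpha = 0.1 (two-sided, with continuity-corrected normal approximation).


Step 1: Compute median = 14; label A = above, B = below.
Labels in order: ABAAAABABABBBABB  (n_A = 8, n_B = 8)
Step 2: Count runs R = 10.
Step 3: Under H0 (random ordering), E[R] = 2*n_A*n_B/(n_A+n_B) + 1 = 2*8*8/16 + 1 = 9.0000.
        Var[R] = 2*n_A*n_B*(2*n_A*n_B - n_A - n_B) / ((n_A+n_B)^2 * (n_A+n_B-1)) = 14336/3840 = 3.7333.
        SD[R] = 1.9322.
Step 4: Continuity-corrected z = (R - 0.5 - E[R]) / SD[R] = (10 - 0.5 - 9.0000) / 1.9322 = 0.2588.
Step 5: Two-sided p-value via normal approximation = 2*(1 - Phi(|z|)) = 0.795809.
Step 6: alpha = 0.1. fail to reject H0.

R = 10, z = 0.2588, p = 0.795809, fail to reject H0.


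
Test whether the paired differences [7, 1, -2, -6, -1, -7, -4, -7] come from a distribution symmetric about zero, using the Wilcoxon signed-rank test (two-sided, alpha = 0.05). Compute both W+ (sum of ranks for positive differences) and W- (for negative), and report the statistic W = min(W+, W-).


Step 1: Drop any zero differences (none here) and take |d_i|.
|d| = [7, 1, 2, 6, 1, 7, 4, 7]
Step 2: Midrank |d_i| (ties get averaged ranks).
ranks: |7|->7, |1|->1.5, |2|->3, |6|->5, |1|->1.5, |7|->7, |4|->4, |7|->7
Step 3: Attach original signs; sum ranks with positive sign and with negative sign.
W+ = 7 + 1.5 = 8.5
W- = 3 + 5 + 1.5 + 7 + 4 + 7 = 27.5
(Check: W+ + W- = 36 should equal n(n+1)/2 = 36.)
Step 4: Test statistic W = min(W+, W-) = 8.5.
Step 5: Ties in |d|, so use the tie-corrected normal approximation.
        E[W] = n(n+1)/4 = 8*9/4 = 18.
        Tie groups: |d|=1 (t=2), |d|=7 (t=3); sum(t^3 - t) = 30.
        Var[W] = n(n+1)(2n+1)/24 - sum(t^3-t)/48 = 1224/24 - 30/48 = 50.375.
        z = (W - E[W]) / sqrt(Var[W]) = (8.5 - 18) / 7.0975 = -1.3385.
        Two-sided p = 2*Phi(z) = 0.180736.
Step 6: alpha = 0.05. fail to reject H0.

W+ = 8.5, W- = 27.5, W = min = 8.5, p = 0.180736, fail to reject H0.


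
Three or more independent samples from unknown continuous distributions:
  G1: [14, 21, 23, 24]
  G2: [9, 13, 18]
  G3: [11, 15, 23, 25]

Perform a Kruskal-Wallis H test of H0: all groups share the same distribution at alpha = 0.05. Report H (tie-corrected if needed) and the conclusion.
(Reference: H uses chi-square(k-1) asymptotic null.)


Step 1: Combine all N = 11 observations and assign midranks.
sorted (value, group, rank): (9,G2,1), (11,G3,2), (13,G2,3), (14,G1,4), (15,G3,5), (18,G2,6), (21,G1,7), (23,G1,8.5), (23,G3,8.5), (24,G1,10), (25,G3,11)
Step 2: Sum ranks within each group.
R_1 = 29.5 (n_1 = 4)
R_2 = 10 (n_2 = 3)
R_3 = 26.5 (n_3 = 4)
Step 3: H = 12/(N(N+1)) * sum(R_i^2/n_i) - 3(N+1)
     = 12/(11*12) * (29.5^2/4 + 10^2/3 + 26.5^2/4) - 3*12
     = 0.090909 * 426.458 - 36
     = 2.768939.
Step 4: Ties present; correction factor C = 1 - 6/(11^3 - 11) = 0.995455. Corrected H = 2.768939 / 0.995455 = 2.781583.
Step 5: Under H0, H ~ chi^2(2); p-value = 0.248878.
Step 6: alpha = 0.05. fail to reject H0.

H = 2.7816, df = 2, p = 0.248878, fail to reject H0.


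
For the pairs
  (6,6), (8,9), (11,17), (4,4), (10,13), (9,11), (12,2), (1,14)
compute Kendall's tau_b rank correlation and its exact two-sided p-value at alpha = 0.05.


Step 1: Enumerate the 28 unordered pairs (i,j) with i<j and classify each by sign(x_j-x_i) * sign(y_j-y_i).
  (1,2):dx=+2,dy=+3->C; (1,3):dx=+5,dy=+11->C; (1,4):dx=-2,dy=-2->C; (1,5):dx=+4,dy=+7->C
  (1,6):dx=+3,dy=+5->C; (1,7):dx=+6,dy=-4->D; (1,8):dx=-5,dy=+8->D; (2,3):dx=+3,dy=+8->C
  (2,4):dx=-4,dy=-5->C; (2,5):dx=+2,dy=+4->C; (2,6):dx=+1,dy=+2->C; (2,7):dx=+4,dy=-7->D
  (2,8):dx=-7,dy=+5->D; (3,4):dx=-7,dy=-13->C; (3,5):dx=-1,dy=-4->C; (3,6):dx=-2,dy=-6->C
  (3,7):dx=+1,dy=-15->D; (3,8):dx=-10,dy=-3->C; (4,5):dx=+6,dy=+9->C; (4,6):dx=+5,dy=+7->C
  (4,7):dx=+8,dy=-2->D; (4,8):dx=-3,dy=+10->D; (5,6):dx=-1,dy=-2->C; (5,7):dx=+2,dy=-11->D
  (5,8):dx=-9,dy=+1->D; (6,7):dx=+3,dy=-9->D; (6,8):dx=-8,dy=+3->D; (7,8):dx=-11,dy=+12->D
Step 2: C = 16, D = 12, total pairs = 28.
Step 3: tau = (C - D)/(n(n-1)/2) = (16 - 12)/28 = 0.142857.
Step 4: Exact two-sided p-value (enumerate n! = 40320 permutations of y under H0): p = 0.719544.
Step 5: alpha = 0.05. fail to reject H0.

tau_b = 0.1429 (C=16, D=12), p = 0.719544, fail to reject H0.


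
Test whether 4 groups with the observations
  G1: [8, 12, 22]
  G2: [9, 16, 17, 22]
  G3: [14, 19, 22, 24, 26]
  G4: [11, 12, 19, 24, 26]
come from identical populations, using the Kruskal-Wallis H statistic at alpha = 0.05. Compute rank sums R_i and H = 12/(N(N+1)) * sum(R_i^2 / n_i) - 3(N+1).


Step 1: Combine all N = 17 observations and assign midranks.
sorted (value, group, rank): (8,G1,1), (9,G2,2), (11,G4,3), (12,G1,4.5), (12,G4,4.5), (14,G3,6), (16,G2,7), (17,G2,8), (19,G3,9.5), (19,G4,9.5), (22,G1,12), (22,G2,12), (22,G3,12), (24,G3,14.5), (24,G4,14.5), (26,G3,16.5), (26,G4,16.5)
Step 2: Sum ranks within each group.
R_1 = 17.5 (n_1 = 3)
R_2 = 29 (n_2 = 4)
R_3 = 58.5 (n_3 = 5)
R_4 = 48 (n_4 = 5)
Step 3: H = 12/(N(N+1)) * sum(R_i^2/n_i) - 3(N+1)
     = 12/(17*18) * (17.5^2/3 + 29^2/4 + 58.5^2/5 + 48^2/5) - 3*18
     = 0.039216 * 1457.58 - 54
     = 3.160131.
Step 4: Ties present; correction factor C = 1 - 48/(17^3 - 17) = 0.990196. Corrected H = 3.160131 / 0.990196 = 3.191419.
Step 5: Under H0, H ~ chi^2(3); p-value = 0.363043.
Step 6: alpha = 0.05. fail to reject H0.

H = 3.1914, df = 3, p = 0.363043, fail to reject H0.


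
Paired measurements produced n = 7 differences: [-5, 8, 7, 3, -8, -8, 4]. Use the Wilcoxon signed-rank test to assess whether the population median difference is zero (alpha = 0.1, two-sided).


Step 1: Drop any zero differences (none here) and take |d_i|.
|d| = [5, 8, 7, 3, 8, 8, 4]
Step 2: Midrank |d_i| (ties get averaged ranks).
ranks: |5|->3, |8|->6, |7|->4, |3|->1, |8|->6, |8|->6, |4|->2
Step 3: Attach original signs; sum ranks with positive sign and with negative sign.
W+ = 6 + 4 + 1 + 2 = 13
W- = 3 + 6 + 6 = 15
(Check: W+ + W- = 28 should equal n(n+1)/2 = 28.)
Step 4: Test statistic W = min(W+, W-) = 13.
Step 5: Ties in |d|, so use the tie-corrected normal approximation.
        E[W] = n(n+1)/4 = 7*8/4 = 14.
        Tie groups: |d|=8 (t=3); sum(t^3 - t) = 24.
        Var[W] = n(n+1)(2n+1)/24 - sum(t^3-t)/48 = 840/24 - 24/48 = 34.5.
        z = (W - E[W]) / sqrt(Var[W]) = (13 - 14) / 5.8737 = -0.1703.
        Two-sided p = 2*Phi(z) = 0.864813.
Step 6: alpha = 0.1. fail to reject H0.

W+ = 13, W- = 15, W = min = 13, p = 0.864813, fail to reject H0.


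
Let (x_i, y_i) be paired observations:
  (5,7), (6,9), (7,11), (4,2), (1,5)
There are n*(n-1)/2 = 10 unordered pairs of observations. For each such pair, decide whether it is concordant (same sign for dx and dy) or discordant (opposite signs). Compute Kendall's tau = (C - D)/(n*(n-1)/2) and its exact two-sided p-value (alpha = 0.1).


Step 1: Enumerate the 10 unordered pairs (i,j) with i<j and classify each by sign(x_j-x_i) * sign(y_j-y_i).
  (1,2):dx=+1,dy=+2->C; (1,3):dx=+2,dy=+4->C; (1,4):dx=-1,dy=-5->C; (1,5):dx=-4,dy=-2->C
  (2,3):dx=+1,dy=+2->C; (2,4):dx=-2,dy=-7->C; (2,5):dx=-5,dy=-4->C; (3,4):dx=-3,dy=-9->C
  (3,5):dx=-6,dy=-6->C; (4,5):dx=-3,dy=+3->D
Step 2: C = 9, D = 1, total pairs = 10.
Step 3: tau = (C - D)/(n(n-1)/2) = (9 - 1)/10 = 0.800000.
Step 4: Exact two-sided p-value (enumerate n! = 120 permutations of y under H0): p = 0.083333.
Step 5: alpha = 0.1. reject H0.

tau_b = 0.8000 (C=9, D=1), p = 0.083333, reject H0.


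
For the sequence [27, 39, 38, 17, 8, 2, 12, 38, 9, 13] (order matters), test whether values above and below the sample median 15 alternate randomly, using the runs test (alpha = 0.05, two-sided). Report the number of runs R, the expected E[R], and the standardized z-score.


Step 1: Compute median = 15; label A = above, B = below.
Labels in order: AAAABBBABB  (n_A = 5, n_B = 5)
Step 2: Count runs R = 4.
Step 3: Under H0 (random ordering), E[R] = 2*n_A*n_B/(n_A+n_B) + 1 = 2*5*5/10 + 1 = 6.0000.
        Var[R] = 2*n_A*n_B*(2*n_A*n_B - n_A - n_B) / ((n_A+n_B)^2 * (n_A+n_B-1)) = 2000/900 = 2.2222.
        SD[R] = 1.4907.
Step 4: Continuity-corrected z = (R + 0.5 - E[R]) / SD[R] = (4 + 0.5 - 6.0000) / 1.4907 = -1.0062.
Step 5: Two-sided p-value via normal approximation = 2*(1 - Phi(|z|)) = 0.314305.
Step 6: alpha = 0.05. fail to reject H0.

R = 4, z = -1.0062, p = 0.314305, fail to reject H0.


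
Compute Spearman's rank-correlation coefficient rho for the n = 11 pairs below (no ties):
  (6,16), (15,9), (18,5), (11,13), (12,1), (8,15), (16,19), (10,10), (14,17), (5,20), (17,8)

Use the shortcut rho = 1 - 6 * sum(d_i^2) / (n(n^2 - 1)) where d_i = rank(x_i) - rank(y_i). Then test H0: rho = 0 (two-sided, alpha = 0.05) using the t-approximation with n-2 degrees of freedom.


Step 1: Rank x and y separately (midranks; no ties here).
rank(x): 6->2, 15->8, 18->11, 11->5, 12->6, 8->3, 16->9, 10->4, 14->7, 5->1, 17->10
rank(y): 16->8, 9->4, 5->2, 13->6, 1->1, 15->7, 19->10, 10->5, 17->9, 20->11, 8->3
Step 2: d_i = R_x(i) - R_y(i); compute d_i^2.
  (2-8)^2=36, (8-4)^2=16, (11-2)^2=81, (5-6)^2=1, (6-1)^2=25, (3-7)^2=16, (9-10)^2=1, (4-5)^2=1, (7-9)^2=4, (1-11)^2=100, (10-3)^2=49
sum(d^2) = 330.
Step 3: rho = 1 - 6*330 / (11*(11^2 - 1)) = 1 - 1980/1320 = -0.500000.
Step 4: Under H0, t = rho * sqrt((n-2)/(1-rho^2)) = -1.7321 ~ t(9).
Step 5: Two-sided p-value from the t-distribution with 9 df = 0.117307.
Step 6: alpha = 0.05. fail to reject H0.

rho = -0.5000, p = 0.117307, fail to reject H0 at alpha = 0.05.


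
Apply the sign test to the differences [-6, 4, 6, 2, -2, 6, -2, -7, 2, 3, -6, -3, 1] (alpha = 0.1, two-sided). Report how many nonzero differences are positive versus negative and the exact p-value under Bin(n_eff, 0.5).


Step 1: Discard zero differences. Original n = 13; n_eff = number of nonzero differences = 13.
Nonzero differences (with sign): -6, +4, +6, +2, -2, +6, -2, -7, +2, +3, -6, -3, +1
Step 2: Count signs: positive = 7, negative = 6.
Step 3: Under H0: P(positive) = 0.5, so the number of positives S ~ Bin(13, 0.5).
Step 4: Two-sided exact p-value = sum of Bin(13,0.5) probabilities at or below the observed probability = 1.000000.
Step 5: alpha = 0.1. fail to reject H0.

n_eff = 13, pos = 7, neg = 6, p = 1.000000, fail to reject H0.


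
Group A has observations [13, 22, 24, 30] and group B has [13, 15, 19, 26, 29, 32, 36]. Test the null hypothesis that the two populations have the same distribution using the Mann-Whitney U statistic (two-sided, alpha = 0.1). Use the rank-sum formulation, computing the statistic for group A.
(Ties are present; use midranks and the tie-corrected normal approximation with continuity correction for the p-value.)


Step 1: Combine and sort all 11 observations; assign midranks.
sorted (value, group): (13,X), (13,Y), (15,Y), (19,Y), (22,X), (24,X), (26,Y), (29,Y), (30,X), (32,Y), (36,Y)
ranks: 13->1.5, 13->1.5, 15->3, 19->4, 22->5, 24->6, 26->7, 29->8, 30->9, 32->10, 36->11
Step 2: Rank sum for X: R1 = 1.5 + 5 + 6 + 9 = 21.5.
Step 3: U_X = R1 - n1(n1+1)/2 = 21.5 - 4*5/2 = 21.5 - 10 = 11.5.
       U_Y = n1*n2 - U_X = 28 - 11.5 = 16.5.
Step 4: Ties are present, so use the tie-corrected normal approximation (with continuity correction) for the p-value.
Step 5: p-value = 0.704817; compare to alpha = 0.1. fail to reject H0.

U_X = 11.5, p = 0.704817, fail to reject H0 at alpha = 0.1.


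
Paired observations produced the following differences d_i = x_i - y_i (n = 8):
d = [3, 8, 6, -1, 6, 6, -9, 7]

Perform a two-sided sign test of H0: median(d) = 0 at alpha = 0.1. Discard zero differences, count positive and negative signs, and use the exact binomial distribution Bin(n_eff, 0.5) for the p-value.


Step 1: Discard zero differences. Original n = 8; n_eff = number of nonzero differences = 8.
Nonzero differences (with sign): +3, +8, +6, -1, +6, +6, -9, +7
Step 2: Count signs: positive = 6, negative = 2.
Step 3: Under H0: P(positive) = 0.5, so the number of positives S ~ Bin(8, 0.5).
Step 4: Two-sided exact p-value = sum of Bin(8,0.5) probabilities at or below the observed probability = 0.289062.
Step 5: alpha = 0.1. fail to reject H0.

n_eff = 8, pos = 6, neg = 2, p = 0.289062, fail to reject H0.


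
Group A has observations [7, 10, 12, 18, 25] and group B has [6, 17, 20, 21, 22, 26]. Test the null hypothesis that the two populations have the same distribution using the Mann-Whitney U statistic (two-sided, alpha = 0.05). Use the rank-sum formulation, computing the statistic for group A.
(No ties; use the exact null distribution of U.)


Step 1: Combine and sort all 11 observations; assign midranks.
sorted (value, group): (6,Y), (7,X), (10,X), (12,X), (17,Y), (18,X), (20,Y), (21,Y), (22,Y), (25,X), (26,Y)
ranks: 6->1, 7->2, 10->3, 12->4, 17->5, 18->6, 20->7, 21->8, 22->9, 25->10, 26->11
Step 2: Rank sum for X: R1 = 2 + 3 + 4 + 6 + 10 = 25.
Step 3: U_X = R1 - n1(n1+1)/2 = 25 - 5*6/2 = 25 - 15 = 10.
       U_Y = n1*n2 - U_X = 30 - 10 = 20.
Step 4: No ties, so the exact null distribution of U (based on enumerating the C(11,5) = 462 equally likely rank assignments) gives the two-sided p-value.
Step 5: p-value = 0.428571; compare to alpha = 0.05. fail to reject H0.

U_X = 10, p = 0.428571, fail to reject H0 at alpha = 0.05.


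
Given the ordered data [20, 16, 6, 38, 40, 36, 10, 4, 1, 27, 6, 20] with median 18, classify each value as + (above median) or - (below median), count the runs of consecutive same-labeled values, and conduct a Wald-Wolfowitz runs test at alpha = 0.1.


Step 1: Compute median = 18; label A = above, B = below.
Labels in order: ABBAAABBBABA  (n_A = 6, n_B = 6)
Step 2: Count runs R = 7.
Step 3: Under H0 (random ordering), E[R] = 2*n_A*n_B/(n_A+n_B) + 1 = 2*6*6/12 + 1 = 7.0000.
        Var[R] = 2*n_A*n_B*(2*n_A*n_B - n_A - n_B) / ((n_A+n_B)^2 * (n_A+n_B-1)) = 4320/1584 = 2.7273.
        SD[R] = 1.6514.
Step 4: R = E[R], so z = 0 with no continuity correction.
Step 5: Two-sided p-value via normal approximation = 2*(1 - Phi(|z|)) = 1.000000.
Step 6: alpha = 0.1. fail to reject H0.

R = 7, z = 0.0000, p = 1.000000, fail to reject H0.


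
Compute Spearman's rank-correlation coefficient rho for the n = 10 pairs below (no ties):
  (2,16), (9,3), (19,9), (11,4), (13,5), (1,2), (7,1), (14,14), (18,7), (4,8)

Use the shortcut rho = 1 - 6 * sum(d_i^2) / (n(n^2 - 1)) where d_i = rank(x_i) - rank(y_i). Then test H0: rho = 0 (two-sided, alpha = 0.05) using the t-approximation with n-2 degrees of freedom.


Step 1: Rank x and y separately (midranks; no ties here).
rank(x): 2->2, 9->5, 19->10, 11->6, 13->7, 1->1, 7->4, 14->8, 18->9, 4->3
rank(y): 16->10, 3->3, 9->8, 4->4, 5->5, 2->2, 1->1, 14->9, 7->6, 8->7
Step 2: d_i = R_x(i) - R_y(i); compute d_i^2.
  (2-10)^2=64, (5-3)^2=4, (10-8)^2=4, (6-4)^2=4, (7-5)^2=4, (1-2)^2=1, (4-1)^2=9, (8-9)^2=1, (9-6)^2=9, (3-7)^2=16
sum(d^2) = 116.
Step 3: rho = 1 - 6*116 / (10*(10^2 - 1)) = 1 - 696/990 = 0.296970.
Step 4: Under H0, t = rho * sqrt((n-2)/(1-rho^2)) = 0.8796 ~ t(8).
Step 5: Two-sided p-value from the t-distribution with 8 df = 0.404702.
Step 6: alpha = 0.05. fail to reject H0.

rho = 0.2970, p = 0.404702, fail to reject H0 at alpha = 0.05.


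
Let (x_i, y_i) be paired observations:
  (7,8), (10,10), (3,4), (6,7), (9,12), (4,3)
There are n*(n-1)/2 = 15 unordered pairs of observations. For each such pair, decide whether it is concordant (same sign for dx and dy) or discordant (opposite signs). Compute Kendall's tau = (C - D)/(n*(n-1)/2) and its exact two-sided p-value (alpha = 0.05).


Step 1: Enumerate the 15 unordered pairs (i,j) with i<j and classify each by sign(x_j-x_i) * sign(y_j-y_i).
  (1,2):dx=+3,dy=+2->C; (1,3):dx=-4,dy=-4->C; (1,4):dx=-1,dy=-1->C; (1,5):dx=+2,dy=+4->C
  (1,6):dx=-3,dy=-5->C; (2,3):dx=-7,dy=-6->C; (2,4):dx=-4,dy=-3->C; (2,5):dx=-1,dy=+2->D
  (2,6):dx=-6,dy=-7->C; (3,4):dx=+3,dy=+3->C; (3,5):dx=+6,dy=+8->C; (3,6):dx=+1,dy=-1->D
  (4,5):dx=+3,dy=+5->C; (4,6):dx=-2,dy=-4->C; (5,6):dx=-5,dy=-9->C
Step 2: C = 13, D = 2, total pairs = 15.
Step 3: tau = (C - D)/(n(n-1)/2) = (13 - 2)/15 = 0.733333.
Step 4: Exact two-sided p-value (enumerate n! = 720 permutations of y under H0): p = 0.055556.
Step 5: alpha = 0.05. fail to reject H0.

tau_b = 0.7333 (C=13, D=2), p = 0.055556, fail to reject H0.


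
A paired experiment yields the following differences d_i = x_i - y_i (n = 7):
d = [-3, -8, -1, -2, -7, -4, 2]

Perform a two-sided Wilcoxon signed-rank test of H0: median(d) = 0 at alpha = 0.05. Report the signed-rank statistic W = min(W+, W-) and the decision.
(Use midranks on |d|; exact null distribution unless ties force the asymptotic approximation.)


Step 1: Drop any zero differences (none here) and take |d_i|.
|d| = [3, 8, 1, 2, 7, 4, 2]
Step 2: Midrank |d_i| (ties get averaged ranks).
ranks: |3|->4, |8|->7, |1|->1, |2|->2.5, |7|->6, |4|->5, |2|->2.5
Step 3: Attach original signs; sum ranks with positive sign and with negative sign.
W+ = 2.5 = 2.5
W- = 4 + 7 + 1 + 2.5 + 6 + 5 = 25.5
(Check: W+ + W- = 28 should equal n(n+1)/2 = 28.)
Step 4: Test statistic W = min(W+, W-) = 2.5.
Step 5: Ties in |d|, so use the tie-corrected normal approximation.
        E[W] = n(n+1)/4 = 7*8/4 = 14.
        Tie groups: |d|=2 (t=2); sum(t^3 - t) = 6.
        Var[W] = n(n+1)(2n+1)/24 - sum(t^3-t)/48 = 840/24 - 6/48 = 34.875.
        z = (W - E[W]) / sqrt(Var[W]) = (2.5 - 14) / 5.9055 = -1.9473.
        Two-sided p = 2*Phi(z) = 0.051495.
Step 6: alpha = 0.05. fail to reject H0.

W+ = 2.5, W- = 25.5, W = min = 2.5, p = 0.051495, fail to reject H0.


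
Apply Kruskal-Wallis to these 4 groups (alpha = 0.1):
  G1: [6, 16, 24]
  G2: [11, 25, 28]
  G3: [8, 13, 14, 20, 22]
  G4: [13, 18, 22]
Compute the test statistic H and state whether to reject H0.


Step 1: Combine all N = 14 observations and assign midranks.
sorted (value, group, rank): (6,G1,1), (8,G3,2), (11,G2,3), (13,G3,4.5), (13,G4,4.5), (14,G3,6), (16,G1,7), (18,G4,8), (20,G3,9), (22,G3,10.5), (22,G4,10.5), (24,G1,12), (25,G2,13), (28,G2,14)
Step 2: Sum ranks within each group.
R_1 = 20 (n_1 = 3)
R_2 = 30 (n_2 = 3)
R_3 = 32 (n_3 = 5)
R_4 = 23 (n_4 = 3)
Step 3: H = 12/(N(N+1)) * sum(R_i^2/n_i) - 3(N+1)
     = 12/(14*15) * (20^2/3 + 30^2/3 + 32^2/5 + 23^2/3) - 3*15
     = 0.057143 * 814.467 - 45
     = 1.540952.
Step 4: Ties present; correction factor C = 1 - 12/(14^3 - 14) = 0.995604. Corrected H = 1.540952 / 0.995604 = 1.547756.
Step 5: Under H0, H ~ chi^2(3); p-value = 0.671293.
Step 6: alpha = 0.1. fail to reject H0.

H = 1.5478, df = 3, p = 0.671293, fail to reject H0.


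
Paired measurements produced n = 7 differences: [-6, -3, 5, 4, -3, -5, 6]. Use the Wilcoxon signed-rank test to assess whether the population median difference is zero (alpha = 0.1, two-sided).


Step 1: Drop any zero differences (none here) and take |d_i|.
|d| = [6, 3, 5, 4, 3, 5, 6]
Step 2: Midrank |d_i| (ties get averaged ranks).
ranks: |6|->6.5, |3|->1.5, |5|->4.5, |4|->3, |3|->1.5, |5|->4.5, |6|->6.5
Step 3: Attach original signs; sum ranks with positive sign and with negative sign.
W+ = 4.5 + 3 + 6.5 = 14
W- = 6.5 + 1.5 + 1.5 + 4.5 = 14
(Check: W+ + W- = 28 should equal n(n+1)/2 = 28.)
Step 4: Test statistic W = min(W+, W-) = 14.
Step 5: Ties in |d|, so use the tie-corrected normal approximation.
        E[W] = n(n+1)/4 = 7*8/4 = 14.
        Tie groups: |d|=3 (t=2), |d|=5 (t=2), |d|=6 (t=2); sum(t^3 - t) = 18.
        Var[W] = n(n+1)(2n+1)/24 - sum(t^3-t)/48 = 840/24 - 18/48 = 34.625.
        z = (W - E[W]) / sqrt(Var[W]) = (14 - 14) / 5.8843 = 0.0000.
        Two-sided p = 2*Phi(z) = 1.000000.
Step 6: alpha = 0.1. fail to reject H0.

W+ = 14, W- = 14, W = min = 14, p = 1.000000, fail to reject H0.


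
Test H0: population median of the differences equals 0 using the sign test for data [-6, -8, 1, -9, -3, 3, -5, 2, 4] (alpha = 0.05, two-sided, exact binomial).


Step 1: Discard zero differences. Original n = 9; n_eff = number of nonzero differences = 9.
Nonzero differences (with sign): -6, -8, +1, -9, -3, +3, -5, +2, +4
Step 2: Count signs: positive = 4, negative = 5.
Step 3: Under H0: P(positive) = 0.5, so the number of positives S ~ Bin(9, 0.5).
Step 4: Two-sided exact p-value = sum of Bin(9,0.5) probabilities at or below the observed probability = 1.000000.
Step 5: alpha = 0.05. fail to reject H0.

n_eff = 9, pos = 4, neg = 5, p = 1.000000, fail to reject H0.


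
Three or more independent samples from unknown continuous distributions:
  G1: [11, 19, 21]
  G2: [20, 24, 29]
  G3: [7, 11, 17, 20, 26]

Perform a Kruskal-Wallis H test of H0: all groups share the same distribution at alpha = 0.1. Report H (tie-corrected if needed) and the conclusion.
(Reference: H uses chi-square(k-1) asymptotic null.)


Step 1: Combine all N = 11 observations and assign midranks.
sorted (value, group, rank): (7,G3,1), (11,G1,2.5), (11,G3,2.5), (17,G3,4), (19,G1,5), (20,G2,6.5), (20,G3,6.5), (21,G1,8), (24,G2,9), (26,G3,10), (29,G2,11)
Step 2: Sum ranks within each group.
R_1 = 15.5 (n_1 = 3)
R_2 = 26.5 (n_2 = 3)
R_3 = 24 (n_3 = 5)
Step 3: H = 12/(N(N+1)) * sum(R_i^2/n_i) - 3(N+1)
     = 12/(11*12) * (15.5^2/3 + 26.5^2/3 + 24^2/5) - 3*12
     = 0.090909 * 429.367 - 36
     = 3.033333.
Step 4: Ties present; correction factor C = 1 - 12/(11^3 - 11) = 0.990909. Corrected H = 3.033333 / 0.990909 = 3.061162.
Step 5: Under H0, H ~ chi^2(2); p-value = 0.216410.
Step 6: alpha = 0.1. fail to reject H0.

H = 3.0612, df = 2, p = 0.216410, fail to reject H0.


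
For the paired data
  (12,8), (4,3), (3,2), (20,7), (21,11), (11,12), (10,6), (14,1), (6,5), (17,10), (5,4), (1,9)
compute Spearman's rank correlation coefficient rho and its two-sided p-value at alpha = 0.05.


Step 1: Rank x and y separately (midranks; no ties here).
rank(x): 12->8, 4->3, 3->2, 20->11, 21->12, 11->7, 10->6, 14->9, 6->5, 17->10, 5->4, 1->1
rank(y): 8->8, 3->3, 2->2, 7->7, 11->11, 12->12, 6->6, 1->1, 5->5, 10->10, 4->4, 9->9
Step 2: d_i = R_x(i) - R_y(i); compute d_i^2.
  (8-8)^2=0, (3-3)^2=0, (2-2)^2=0, (11-7)^2=16, (12-11)^2=1, (7-12)^2=25, (6-6)^2=0, (9-1)^2=64, (5-5)^2=0, (10-10)^2=0, (4-4)^2=0, (1-9)^2=64
sum(d^2) = 170.
Step 3: rho = 1 - 6*170 / (12*(12^2 - 1)) = 1 - 1020/1716 = 0.405594.
Step 4: Under H0, t = rho * sqrt((n-2)/(1-rho^2)) = 1.4032 ~ t(10).
Step 5: Two-sided p-value from the t-distribution with 10 df = 0.190836.
Step 6: alpha = 0.05. fail to reject H0.

rho = 0.4056, p = 0.190836, fail to reject H0 at alpha = 0.05.


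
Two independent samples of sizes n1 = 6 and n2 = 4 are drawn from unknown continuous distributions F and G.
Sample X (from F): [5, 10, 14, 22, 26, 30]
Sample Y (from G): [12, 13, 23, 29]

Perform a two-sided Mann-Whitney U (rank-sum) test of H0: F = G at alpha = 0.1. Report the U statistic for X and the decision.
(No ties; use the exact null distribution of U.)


Step 1: Combine and sort all 10 observations; assign midranks.
sorted (value, group): (5,X), (10,X), (12,Y), (13,Y), (14,X), (22,X), (23,Y), (26,X), (29,Y), (30,X)
ranks: 5->1, 10->2, 12->3, 13->4, 14->5, 22->6, 23->7, 26->8, 29->9, 30->10
Step 2: Rank sum for X: R1 = 1 + 2 + 5 + 6 + 8 + 10 = 32.
Step 3: U_X = R1 - n1(n1+1)/2 = 32 - 6*7/2 = 32 - 21 = 11.
       U_Y = n1*n2 - U_X = 24 - 11 = 13.
Step 4: No ties, so the exact null distribution of U (based on enumerating the C(10,6) = 210 equally likely rank assignments) gives the two-sided p-value.
Step 5: p-value = 0.914286; compare to alpha = 0.1. fail to reject H0.

U_X = 11, p = 0.914286, fail to reject H0 at alpha = 0.1.


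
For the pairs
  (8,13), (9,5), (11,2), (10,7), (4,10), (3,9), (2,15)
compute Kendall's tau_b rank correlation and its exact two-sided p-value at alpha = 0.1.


Step 1: Enumerate the 21 unordered pairs (i,j) with i<j and classify each by sign(x_j-x_i) * sign(y_j-y_i).
  (1,2):dx=+1,dy=-8->D; (1,3):dx=+3,dy=-11->D; (1,4):dx=+2,dy=-6->D; (1,5):dx=-4,dy=-3->C
  (1,6):dx=-5,dy=-4->C; (1,7):dx=-6,dy=+2->D; (2,3):dx=+2,dy=-3->D; (2,4):dx=+1,dy=+2->C
  (2,5):dx=-5,dy=+5->D; (2,6):dx=-6,dy=+4->D; (2,7):dx=-7,dy=+10->D; (3,4):dx=-1,dy=+5->D
  (3,5):dx=-7,dy=+8->D; (3,6):dx=-8,dy=+7->D; (3,7):dx=-9,dy=+13->D; (4,5):dx=-6,dy=+3->D
  (4,6):dx=-7,dy=+2->D; (4,7):dx=-8,dy=+8->D; (5,6):dx=-1,dy=-1->C; (5,7):dx=-2,dy=+5->D
  (6,7):dx=-1,dy=+6->D
Step 2: C = 4, D = 17, total pairs = 21.
Step 3: tau = (C - D)/(n(n-1)/2) = (4 - 17)/21 = -0.619048.
Step 4: Exact two-sided p-value (enumerate n! = 5040 permutations of y under H0): p = 0.069048.
Step 5: alpha = 0.1. reject H0.

tau_b = -0.6190 (C=4, D=17), p = 0.069048, reject H0.


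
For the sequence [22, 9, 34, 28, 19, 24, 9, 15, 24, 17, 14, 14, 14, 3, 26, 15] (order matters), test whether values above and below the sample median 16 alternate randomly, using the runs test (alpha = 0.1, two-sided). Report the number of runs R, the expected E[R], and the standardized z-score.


Step 1: Compute median = 16; label A = above, B = below.
Labels in order: ABAAAABBAABBBBAB  (n_A = 8, n_B = 8)
Step 2: Count runs R = 8.
Step 3: Under H0 (random ordering), E[R] = 2*n_A*n_B/(n_A+n_B) + 1 = 2*8*8/16 + 1 = 9.0000.
        Var[R] = 2*n_A*n_B*(2*n_A*n_B - n_A - n_B) / ((n_A+n_B)^2 * (n_A+n_B-1)) = 14336/3840 = 3.7333.
        SD[R] = 1.9322.
Step 4: Continuity-corrected z = (R + 0.5 - E[R]) / SD[R] = (8 + 0.5 - 9.0000) / 1.9322 = -0.2588.
Step 5: Two-sided p-value via normal approximation = 2*(1 - Phi(|z|)) = 0.795809.
Step 6: alpha = 0.1. fail to reject H0.

R = 8, z = -0.2588, p = 0.795809, fail to reject H0.


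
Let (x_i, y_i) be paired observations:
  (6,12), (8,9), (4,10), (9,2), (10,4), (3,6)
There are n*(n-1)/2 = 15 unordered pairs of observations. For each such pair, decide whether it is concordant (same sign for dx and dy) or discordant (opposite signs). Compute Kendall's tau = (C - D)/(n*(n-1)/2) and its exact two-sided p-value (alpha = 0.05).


Step 1: Enumerate the 15 unordered pairs (i,j) with i<j and classify each by sign(x_j-x_i) * sign(y_j-y_i).
  (1,2):dx=+2,dy=-3->D; (1,3):dx=-2,dy=-2->C; (1,4):dx=+3,dy=-10->D; (1,5):dx=+4,dy=-8->D
  (1,6):dx=-3,dy=-6->C; (2,3):dx=-4,dy=+1->D; (2,4):dx=+1,dy=-7->D; (2,5):dx=+2,dy=-5->D
  (2,6):dx=-5,dy=-3->C; (3,4):dx=+5,dy=-8->D; (3,5):dx=+6,dy=-6->D; (3,6):dx=-1,dy=-4->C
  (4,5):dx=+1,dy=+2->C; (4,6):dx=-6,dy=+4->D; (5,6):dx=-7,dy=+2->D
Step 2: C = 5, D = 10, total pairs = 15.
Step 3: tau = (C - D)/(n(n-1)/2) = (5 - 10)/15 = -0.333333.
Step 4: Exact two-sided p-value (enumerate n! = 720 permutations of y under H0): p = 0.469444.
Step 5: alpha = 0.05. fail to reject H0.

tau_b = -0.3333 (C=5, D=10), p = 0.469444, fail to reject H0.
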